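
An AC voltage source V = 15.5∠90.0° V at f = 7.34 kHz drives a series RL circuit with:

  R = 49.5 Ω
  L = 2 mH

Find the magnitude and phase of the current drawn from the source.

Step 1 — Angular frequency: ω = 2π·f = 2π·7340 = 4.612e+04 rad/s.
Step 2 — Component impedances:
  R: Z = R = 49.5 Ω
  L: Z = jωL = j·4.612e+04·0.002 = 0 + j92.24 Ω
Step 3 — Series combination: Z_total = R + L = 49.5 + j92.24 Ω = 104.7∠61.8° Ω.
Step 4 — Source phasor: V = 15.5∠90.0° V = 0 + j15.5 V.
Step 5 — Ohm's law: I = V / Z_total = (0 + j15.5) / (49.5 + j92.24) = 0.1305 + j0.07002 A.
Step 6 — Convert to polar: |I| = 0.1481 A, ∠I = 28.2°.

I = 0.1481∠28.2° A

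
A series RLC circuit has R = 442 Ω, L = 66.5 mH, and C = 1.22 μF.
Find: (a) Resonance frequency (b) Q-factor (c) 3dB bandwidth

Step 1 — Resonance: ω₀ = 1/√(LC) = 1/√(0.0665·1.22e-06) = 3511 rad/s.
Step 2 — f₀ = ω₀/(2π) = 558.8 Hz.
Step 3 — Series Q: Q = ω₀L/R = 3511·0.0665/442 = 0.5282.
Step 4 — Bandwidth: Δω = ω₀/Q = 6647 rad/s; BW = Δω/(2π) = 1058 Hz.

(a) f₀ = 558.8 Hz  (b) Q = 0.5282  (c) BW = 1058 Hz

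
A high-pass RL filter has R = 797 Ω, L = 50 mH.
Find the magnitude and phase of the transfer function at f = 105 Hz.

Step 1 — Angular frequency: ω = 2π·105 = 659.7 rad/s.
Step 2 — Transfer function: H(jω) = jωL/(R + jωL).
Step 3 — Numerator jωL = j·32.99; denominator R + jωL = 797 + j32.99.
Step 4 — H = 0.00171 + j0.04132.
Step 5 — Magnitude: |H| = 0.04135 (-27.7 dB); phase: φ = 87.6°.

|H| = 0.04135 (-27.7 dB), φ = 87.6°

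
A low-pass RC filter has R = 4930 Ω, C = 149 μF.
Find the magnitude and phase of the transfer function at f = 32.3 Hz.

Step 1 — Angular frequency: ω = 2π·32.3 = 202.9 rad/s.
Step 2 — Transfer function: H(jω) = 1/(1 + jωRC).
Step 3 — Denominator: 1 + jωRC = 1 + j·202.9·4930·0.000149 = 1 + j149.1.
Step 4 — H = 4.499e-05 - j0.006708.
Step 5 — Magnitude: |H| = 0.006708 (-43.5 dB); phase: φ = -89.6°.

|H| = 0.006708 (-43.5 dB), φ = -89.6°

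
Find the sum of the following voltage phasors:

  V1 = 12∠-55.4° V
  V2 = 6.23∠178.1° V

Step 1 — Convert each phasor to rectangular form:
  V1 = 12·(cos(-55.4°) + j·sin(-55.4°)) = 6.814 - j9.878 V
  V2 = 6.23·(cos(178.1°) + j·sin(178.1°)) = -6.227 + j0.2066 V
Step 2 — Sum components: V_total = 0.5876 - j9.671 V.
Step 3 — Convert to polar: |V_total| = 9.689 V, ∠V_total = -86.5°.

V_total = 9.689∠-86.5° V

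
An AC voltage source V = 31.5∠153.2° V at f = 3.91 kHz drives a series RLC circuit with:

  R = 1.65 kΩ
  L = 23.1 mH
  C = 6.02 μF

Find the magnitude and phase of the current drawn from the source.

Step 1 — Angular frequency: ω = 2π·f = 2π·3910 = 2.457e+04 rad/s.
Step 2 — Component impedances:
  R: Z = R = 1650 Ω
  L: Z = jωL = j·2.457e+04·0.0231 = 0 + j567.5 Ω
  C: Z = 1/(jωC) = -j/(ω·C) = 0 - j6.762 Ω
Step 3 — Series combination: Z_total = R + L + C = 1650 + j560.7 Ω = 1743∠18.8° Ω.
Step 4 — Source phasor: V = 31.5∠153.2° V = -28.12 + j14.2 V.
Step 5 — Ohm's law: I = V / Z_total = (-28.12 + j14.2) / (1650 + j560.7) = -0.01265 + j0.01291 A.
Step 6 — Convert to polar: |I| = 0.01808 A, ∠I = 134.4°.

I = 0.01808∠134.4° A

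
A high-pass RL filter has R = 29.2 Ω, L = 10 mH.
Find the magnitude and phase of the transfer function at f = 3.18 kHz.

Step 1 — Angular frequency: ω = 2π·3180 = 1.998e+04 rad/s.
Step 2 — Transfer function: H(jω) = jωL/(R + jωL).
Step 3 — Numerator jωL = j·199.8; denominator R + jωL = 29.2 + j199.8.
Step 4 — H = 0.9791 + j0.1431.
Step 5 — Magnitude: |H| = 0.9895 (-0.1 dB); phase: φ = 8.3°.

|H| = 0.9895 (-0.1 dB), φ = 8.3°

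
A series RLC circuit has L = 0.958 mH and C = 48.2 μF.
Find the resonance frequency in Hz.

Step 1 — Resonance condition Im(Z)=0 gives ω₀ = 1/√(LC).
Step 2 — ω₀ = 1/√(0.000958·4.82e-05) = 4654 rad/s.
Step 3 — f₀ = ω₀/(2π) = 740.7 Hz.

f₀ = 740.7 Hz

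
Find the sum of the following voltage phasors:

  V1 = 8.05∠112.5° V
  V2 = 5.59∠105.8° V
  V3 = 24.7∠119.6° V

Step 1 — Convert each phasor to rectangular form:
  V1 = 8.05·(cos(112.5°) + j·sin(112.5°)) = -3.081 + j7.437 V
  V2 = 5.59·(cos(105.8°) + j·sin(105.8°)) = -1.522 + j5.379 V
  V3 = 24.7·(cos(119.6°) + j·sin(119.6°)) = -12.2 + j21.48 V
Step 2 — Sum components: V_total = -16.8 + j34.29 V.
Step 3 — Convert to polar: |V_total| = 38.19 V, ∠V_total = 116.1°.

V_total = 38.19∠116.1° V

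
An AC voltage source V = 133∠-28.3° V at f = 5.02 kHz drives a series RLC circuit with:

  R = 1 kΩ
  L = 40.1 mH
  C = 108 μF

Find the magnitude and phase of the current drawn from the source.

Step 1 — Angular frequency: ω = 2π·f = 2π·5020 = 3.154e+04 rad/s.
Step 2 — Component impedances:
  R: Z = R = 1000 Ω
  L: Z = jωL = j·3.154e+04·0.0401 = 0 + j1265 Ω
  C: Z = 1/(jωC) = -j/(ω·C) = 0 - j0.2936 Ω
Step 3 — Series combination: Z_total = R + L + C = 1000 + j1265 Ω = 1612∠51.7° Ω.
Step 4 — Source phasor: V = 133∠-28.3° V = 117.1 - j63.05 V.
Step 5 — Ohm's law: I = V / Z_total = (117.1 - j63.05) / (1000 + j1265) = 0.01438 - j0.08124 A.
Step 6 — Convert to polar: |I| = 0.0825 A, ∠I = -80.0°.

I = 0.0825∠-80.0° A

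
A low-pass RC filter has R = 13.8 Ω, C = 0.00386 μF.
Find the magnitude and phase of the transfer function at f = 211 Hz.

Step 1 — Angular frequency: ω = 2π·211 = 1326 rad/s.
Step 2 — Transfer function: H(jω) = 1/(1 + jωRC).
Step 3 — Denominator: 1 + jωRC = 1 + j·1326·13.8·3.86e-09 = 1 + j7.062e-05.
Step 4 — H = 1 - j7.062e-05.
Step 5 — Magnitude: |H| = 1 (-0.0 dB); phase: φ = -0.0°.

|H| = 1 (-0.0 dB), φ = -0.0°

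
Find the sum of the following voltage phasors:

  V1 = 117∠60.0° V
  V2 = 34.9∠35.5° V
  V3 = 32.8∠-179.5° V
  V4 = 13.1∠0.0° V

Step 1 — Convert each phasor to rectangular form:
  V1 = 117·(cos(60.0°) + j·sin(60.0°)) = 58.5 + j101.3 V
  V2 = 34.9·(cos(35.5°) + j·sin(35.5°)) = 28.41 + j20.27 V
  V3 = 32.8·(cos(-179.5°) + j·sin(-179.5°)) = -32.8 - j0.2862 V
  V4 = 13.1·(cos(0.0°) + j·sin(0.0°)) = 13.1 V
Step 2 — Sum components: V_total = 67.21 + j121.3 V.
Step 3 — Convert to polar: |V_total| = 138.7 V, ∠V_total = 61.0°.

V_total = 138.7∠61.0° V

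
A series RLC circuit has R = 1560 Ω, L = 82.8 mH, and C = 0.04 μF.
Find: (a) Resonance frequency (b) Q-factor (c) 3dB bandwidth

Step 1 — Resonance: ω₀ = 1/√(LC) = 1/√(0.0828·4e-08) = 1.738e+04 rad/s.
Step 2 — f₀ = ω₀/(2π) = 2766 Hz.
Step 3 — Series Q: Q = ω₀L/R = 1.738e+04·0.0828/1560 = 0.9223.
Step 4 — Bandwidth: Δω = ω₀/Q = 1.884e+04 rad/s; BW = Δω/(2π) = 2999 Hz.

(a) f₀ = 2766 Hz  (b) Q = 0.9223  (c) BW = 2999 Hz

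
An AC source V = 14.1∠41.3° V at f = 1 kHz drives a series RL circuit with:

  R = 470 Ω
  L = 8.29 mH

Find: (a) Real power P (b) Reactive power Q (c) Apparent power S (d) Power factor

Step 1 — Angular frequency: ω = 2π·f = 2π·1000 = 6283 rad/s.
Step 2 — Component impedances:
  R: Z = R = 470 Ω
  L: Z = jωL = j·6283·0.00829 = 0 + j52.09 Ω
Step 3 — Series combination: Z_total = R + L = 470 + j52.09 Ω = 472.9∠6.3° Ω.
Step 4 — Source phasor: V = 14.1∠41.3° V = 10.59 + j9.306 V.
Step 5 — Current: I = V / Z = 0.02443 + j0.01709 A = 0.02982∠35.0° A.
Step 6 — Complex power: S = V·I* = 0.4179 + j0.04631 VA.
Step 7 — Real power: P = Re(S) = 0.4179 W.
Step 8 — Reactive power: Q = Im(S) = 0.04631 VAR.
Step 9 — Apparent power: |S| = 0.4204 VA.
Step 10 — Power factor: PF = P/|S| = 0.9939 (lagging).

(a) P = 0.4179 W  (b) Q = 0.04631 VAR  (c) S = 0.4204 VA  (d) PF = 0.9939 (lagging)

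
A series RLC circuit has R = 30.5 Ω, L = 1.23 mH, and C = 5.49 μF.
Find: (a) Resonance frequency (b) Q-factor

Step 1 — Resonance condition Im(Z)=0 gives ω₀ = 1/√(LC).
Step 2 — ω₀ = 1/√(0.00123·5.49e-06) = 1.217e+04 rad/s.
Step 3 — f₀ = ω₀/(2π) = 1937 Hz.
Step 4 — Series Q: Q = ω₀L/R = 1.217e+04·0.00123/30.5 = 0.4908.

(a) f₀ = 1937 Hz  (b) Q = 0.4908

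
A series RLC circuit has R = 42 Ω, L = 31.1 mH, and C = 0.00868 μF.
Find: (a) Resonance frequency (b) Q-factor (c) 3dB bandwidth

Step 1 — Resonance: ω₀ = 1/√(LC) = 1/√(0.0311·8.68e-09) = 6.086e+04 rad/s.
Step 2 — f₀ = ω₀/(2π) = 9687 Hz.
Step 3 — Series Q: Q = ω₀L/R = 6.086e+04·0.0311/42 = 45.07.
Step 4 — Bandwidth: Δω = ω₀/Q = 1350 rad/s; BW = Δω/(2π) = 214.9 Hz.

(a) f₀ = 9687 Hz  (b) Q = 45.07  (c) BW = 214.9 Hz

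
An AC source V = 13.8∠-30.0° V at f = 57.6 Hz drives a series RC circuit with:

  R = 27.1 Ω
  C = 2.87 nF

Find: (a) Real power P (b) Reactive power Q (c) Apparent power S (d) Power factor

Step 1 — Angular frequency: ω = 2π·f = 2π·57.6 = 361.9 rad/s.
Step 2 — Component impedances:
  R: Z = R = 27.1 Ω
  C: Z = 1/(jωC) = -j/(ω·C) = 0 - j9.628e+05 Ω
Step 3 — Series combination: Z_total = R + C = 27.1 - j9.628e+05 Ω = 9.628e+05∠-90.0° Ω.
Step 4 — Source phasor: V = 13.8∠-30.0° V = 11.95 - j6.9 V.
Step 5 — Current: I = V / Z = 7.167e-06 + j1.241e-05 A = 1.433e-05∠60.0° A.
Step 6 — Complex power: S = V·I* = 5.568e-09 - j0.0001978 VA.
Step 7 — Real power: P = Re(S) = 5.568e-09 W.
Step 8 — Reactive power: Q = Im(S) = -0.0001978 VAR.
Step 9 — Apparent power: |S| = 0.0001978 VA.
Step 10 — Power factor: PF = P/|S| = 2.815e-05 (leading).

(a) P = 5.568e-09 W  (b) Q = -0.0001978 VAR  (c) S = 0.0001978 VA  (d) PF = 2.815e-05 (leading)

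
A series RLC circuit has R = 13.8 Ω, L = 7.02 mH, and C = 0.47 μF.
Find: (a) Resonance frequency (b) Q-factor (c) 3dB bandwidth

Step 1 — Resonance condition Im(Z)=0 gives ω₀ = 1/√(LC).
Step 2 — ω₀ = 1/√(0.00702·4.7e-07) = 1.741e+04 rad/s.
Step 3 — f₀ = ω₀/(2π) = 2771 Hz.
Step 4 — Series Q: Q = ω₀L/R = 1.741e+04·0.00702/13.8 = 8.856.
Step 5 — 3dB bandwidth: Δω = ω₀/Q = 1966 rad/s; BW = Δω/(2π) = 312.9 Hz.

(a) f₀ = 2771 Hz  (b) Q = 8.856  (c) BW = 312.9 Hz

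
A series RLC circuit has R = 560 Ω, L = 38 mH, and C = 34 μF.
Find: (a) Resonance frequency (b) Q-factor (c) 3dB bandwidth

Step 1 — Resonance condition Im(Z)=0 gives ω₀ = 1/√(LC).
Step 2 — ω₀ = 1/√(0.038·3.4e-05) = 879.8 rad/s.
Step 3 — f₀ = ω₀/(2π) = 140 Hz.
Step 4 — Series Q: Q = ω₀L/R = 879.8·0.038/560 = 0.0597.
Step 5 — 3dB bandwidth: Δω = ω₀/Q = 1.474e+04 rad/s; BW = Δω/(2π) = 2345 Hz.

(a) f₀ = 140 Hz  (b) Q = 0.0597  (c) BW = 2345 Hz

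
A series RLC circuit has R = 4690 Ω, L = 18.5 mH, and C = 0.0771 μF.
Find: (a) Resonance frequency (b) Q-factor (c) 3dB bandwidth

Step 1 — Resonance: ω₀ = 1/√(LC) = 1/√(0.0185·7.71e-08) = 2.648e+04 rad/s.
Step 2 — f₀ = ω₀/(2π) = 4214 Hz.
Step 3 — Series Q: Q = ω₀L/R = 2.648e+04·0.0185/4690 = 0.1044.
Step 4 — Bandwidth: Δω = ω₀/Q = 2.535e+05 rad/s; BW = Δω/(2π) = 4.035e+04 Hz.

(a) f₀ = 4214 Hz  (b) Q = 0.1044  (c) BW = 4.035e+04 Hz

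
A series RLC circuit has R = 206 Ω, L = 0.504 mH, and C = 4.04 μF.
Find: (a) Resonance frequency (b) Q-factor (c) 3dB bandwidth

Step 1 — Resonance condition Im(Z)=0 gives ω₀ = 1/√(LC).
Step 2 — ω₀ = 1/√(0.000504·4.04e-06) = 2.216e+04 rad/s.
Step 3 — f₀ = ω₀/(2π) = 3527 Hz.
Step 4 — Series Q: Q = ω₀L/R = 2.216e+04·0.000504/206 = 0.05422.
Step 5 — 3dB bandwidth: Δω = ω₀/Q = 4.087e+05 rad/s; BW = Δω/(2π) = 6.505e+04 Hz.

(a) f₀ = 3527 Hz  (b) Q = 0.05422  (c) BW = 6.505e+04 Hz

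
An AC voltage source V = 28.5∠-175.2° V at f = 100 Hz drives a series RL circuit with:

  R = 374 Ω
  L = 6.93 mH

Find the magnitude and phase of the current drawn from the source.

Step 1 — Angular frequency: ω = 2π·f = 2π·100 = 628.3 rad/s.
Step 2 — Component impedances:
  R: Z = R = 374 Ω
  L: Z = jωL = j·628.3·0.00693 = 0 + j4.354 Ω
Step 3 — Series combination: Z_total = R + L = 374 + j4.354 Ω = 374∠0.7° Ω.
Step 4 — Source phasor: V = 28.5∠-175.2° V = -28.4 - j2.385 V.
Step 5 — Ohm's law: I = V / Z_total = (-28.4 - j2.385) / (374 + j4.354) = -0.076 - j0.005492 A.
Step 6 — Convert to polar: |I| = 0.0762 A, ∠I = -175.9°.

I = 0.0762∠-175.9° A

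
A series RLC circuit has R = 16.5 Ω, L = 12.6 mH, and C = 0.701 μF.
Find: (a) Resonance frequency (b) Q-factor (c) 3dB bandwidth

Step 1 — Resonance: ω₀ = 1/√(LC) = 1/√(0.0126·7.01e-07) = 1.064e+04 rad/s.
Step 2 — f₀ = ω₀/(2π) = 1693 Hz.
Step 3 — Series Q: Q = ω₀L/R = 1.064e+04·0.0126/16.5 = 8.125.
Step 4 — Bandwidth: Δω = ω₀/Q = 1310 rad/s; BW = Δω/(2π) = 208.4 Hz.

(a) f₀ = 1693 Hz  (b) Q = 8.125  (c) BW = 208.4 Hz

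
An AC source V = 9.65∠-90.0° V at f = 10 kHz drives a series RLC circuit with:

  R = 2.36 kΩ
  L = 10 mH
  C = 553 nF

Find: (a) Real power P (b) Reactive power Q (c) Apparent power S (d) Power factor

Step 1 — Angular frequency: ω = 2π·f = 2π·1e+04 = 6.283e+04 rad/s.
Step 2 — Component impedances:
  R: Z = R = 2360 Ω
  L: Z = jωL = j·6.283e+04·0.01 = 0 + j628.3 Ω
  C: Z = 1/(jωC) = -j/(ω·C) = 0 - j28.78 Ω
Step 3 — Series combination: Z_total = R + L + C = 2360 + j599.5 Ω = 2435∠14.3° Ω.
Step 4 — Source phasor: V = 9.65∠-90.0° V = 0 - j9.65 V.
Step 5 — Current: I = V / Z = -0.0009758 - j0.003841 A = 0.003963∠-104.3° A.
Step 6 — Complex power: S = V·I* = 0.03707 + j0.009416 VA.
Step 7 — Real power: P = Re(S) = 0.03707 W.
Step 8 — Reactive power: Q = Im(S) = 0.009416 VAR.
Step 9 — Apparent power: |S| = 0.03824 VA.
Step 10 — Power factor: PF = P/|S| = 0.9692 (lagging).

(a) P = 0.03707 W  (b) Q = 0.009416 VAR  (c) S = 0.03824 VA  (d) PF = 0.9692 (lagging)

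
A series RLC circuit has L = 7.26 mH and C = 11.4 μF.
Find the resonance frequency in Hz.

Step 1 — Resonance condition Im(Z)=0 gives ω₀ = 1/√(LC).
Step 2 — ω₀ = 1/√(0.00726·1.14e-05) = 3476 rad/s.
Step 3 — f₀ = ω₀/(2π) = 553.2 Hz.

f₀ = 553.2 Hz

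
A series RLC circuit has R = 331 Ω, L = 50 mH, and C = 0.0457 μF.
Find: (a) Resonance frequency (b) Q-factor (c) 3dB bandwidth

Step 1 — Resonance: ω₀ = 1/√(LC) = 1/√(0.05·4.57e-08) = 2.092e+04 rad/s.
Step 2 — f₀ = ω₀/(2π) = 3329 Hz.
Step 3 — Series Q: Q = ω₀L/R = 2.092e+04·0.05/331 = 3.16.
Step 4 — Bandwidth: Δω = ω₀/Q = 6620 rad/s; BW = Δω/(2π) = 1054 Hz.

(a) f₀ = 3329 Hz  (b) Q = 3.16  (c) BW = 1054 Hz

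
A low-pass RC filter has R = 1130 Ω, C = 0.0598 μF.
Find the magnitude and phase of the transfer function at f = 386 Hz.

Step 1 — Angular frequency: ω = 2π·386 = 2425 rad/s.
Step 2 — Transfer function: H(jω) = 1/(1 + jωRC).
Step 3 — Denominator: 1 + jωRC = 1 + j·2425·1130·5.98e-08 = 1 + j0.1639.
Step 4 — H = 0.9738 - j0.1596.
Step 5 — Magnitude: |H| = 0.9868 (-0.1 dB); phase: φ = -9.3°.

|H| = 0.9868 (-0.1 dB), φ = -9.3°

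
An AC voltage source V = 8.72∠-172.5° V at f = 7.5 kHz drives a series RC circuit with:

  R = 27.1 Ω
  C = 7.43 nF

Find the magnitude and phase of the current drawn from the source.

Step 1 — Angular frequency: ω = 2π·f = 2π·7500 = 4.712e+04 rad/s.
Step 2 — Component impedances:
  R: Z = R = 27.1 Ω
  C: Z = 1/(jωC) = -j/(ω·C) = 0 - j2856 Ω
Step 3 — Series combination: Z_total = R + C = 27.1 - j2856 Ω = 2856∠-89.5° Ω.
Step 4 — Source phasor: V = 8.72∠-172.5° V = -8.645 - j1.138 V.
Step 5 — Ohm's law: I = V / Z_total = (-8.645 - j1.138) / (27.1 - j2856) = 0.0003698 - j0.003031 A.
Step 6 — Convert to polar: |I| = 0.003053 A, ∠I = -83.0°.

I = 0.003053∠-83.0° A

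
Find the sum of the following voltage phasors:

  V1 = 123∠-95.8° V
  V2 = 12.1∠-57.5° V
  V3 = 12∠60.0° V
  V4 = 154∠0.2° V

Step 1 — Convert each phasor to rectangular form:
  V1 = 123·(cos(-95.8°) + j·sin(-95.8°)) = -12.43 - j122.4 V
  V2 = 12.1·(cos(-57.5°) + j·sin(-57.5°)) = 6.501 - j10.21 V
  V3 = 12·(cos(60.0°) + j·sin(60.0°)) = 6 + j10.39 V
  V4 = 154·(cos(0.2°) + j·sin(0.2°)) = 154 + j0.5376 V
Step 2 — Sum components: V_total = 154.1 - j121.6 V.
Step 3 — Convert to polar: |V_total| = 196.3 V, ∠V_total = -38.3°.

V_total = 196.3∠-38.3° V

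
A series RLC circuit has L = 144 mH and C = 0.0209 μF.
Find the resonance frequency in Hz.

Step 1 — Resonance condition Im(Z)=0 gives ω₀ = 1/√(LC).
Step 2 — ω₀ = 1/√(0.144·2.09e-08) = 1.823e+04 rad/s.
Step 3 — f₀ = ω₀/(2π) = 2901 Hz.

f₀ = 2901 Hz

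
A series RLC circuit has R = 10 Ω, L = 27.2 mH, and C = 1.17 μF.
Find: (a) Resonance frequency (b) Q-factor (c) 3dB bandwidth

Step 1 — Resonance: ω₀ = 1/√(LC) = 1/√(0.0272·1.17e-06) = 5606 rad/s.
Step 2 — f₀ = ω₀/(2π) = 892.2 Hz.
Step 3 — Series Q: Q = ω₀L/R = 5606·0.0272/10 = 15.25.
Step 4 — Bandwidth: Δω = ω₀/Q = 367.6 rad/s; BW = Δω/(2π) = 58.51 Hz.

(a) f₀ = 892.2 Hz  (b) Q = 15.25  (c) BW = 58.51 Hz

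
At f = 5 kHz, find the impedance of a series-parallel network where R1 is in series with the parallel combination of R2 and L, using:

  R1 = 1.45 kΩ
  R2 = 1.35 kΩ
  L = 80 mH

Step 1 — Angular frequency: ω = 2π·f = 2π·5000 = 3.142e+04 rad/s.
Step 2 — Component impedances:
  R1: Z = R = 1450 Ω
  R2: Z = R = 1350 Ω
  L: Z = jωL = j·3.142e+04·0.08 = 0 + j2513 Ω
Step 3 — Parallel branch: R2 || L = 1/(1/R2 + 1/L) = 1048 + j562.8 Ω.
Step 4 — Series with R1: Z_total = R1 + (R2 || L) = 2498 + j562.8 Ω = 2560∠12.7° Ω.

Z = 2498 + j562.8 Ω = 2560∠12.7° Ω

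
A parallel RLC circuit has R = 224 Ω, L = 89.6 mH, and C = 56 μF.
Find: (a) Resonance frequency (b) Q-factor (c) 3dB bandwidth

Step 1 — Resonance: ω₀ = 1/√(LC) = 1/√(0.0896·5.6e-05) = 446.4 rad/s.
Step 2 — f₀ = ω₀/(2π) = 71.05 Hz.
Step 3 — Parallel Q: Q = R/(ω₀L) = 224/(446.4·0.0896) = 5.6.
Step 4 — Bandwidth: Δω = ω₀/Q = 79.72 rad/s; BW = Δω/(2π) = 12.69 Hz.

(a) f₀ = 71.05 Hz  (b) Q = 5.6  (c) BW = 12.69 Hz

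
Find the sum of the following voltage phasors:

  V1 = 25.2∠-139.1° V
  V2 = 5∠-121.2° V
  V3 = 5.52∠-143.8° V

Step 1 — Convert each phasor to rectangular form:
  V1 = 25.2·(cos(-139.1°) + j·sin(-139.1°)) = -19.05 - j16.5 V
  V2 = 5·(cos(-121.2°) + j·sin(-121.2°)) = -2.59 - j4.277 V
  V3 = 5.52·(cos(-143.8°) + j·sin(-143.8°)) = -4.454 - j3.26 V
Step 2 — Sum components: V_total = -26.09 - j24.04 V.
Step 3 — Convert to polar: |V_total| = 35.48 V, ∠V_total = -137.3°.

V_total = 35.48∠-137.3° V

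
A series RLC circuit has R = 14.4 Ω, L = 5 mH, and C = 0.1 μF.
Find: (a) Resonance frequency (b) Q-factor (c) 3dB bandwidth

Step 1 — Resonance condition Im(Z)=0 gives ω₀ = 1/√(LC).
Step 2 — ω₀ = 1/√(0.005·1e-07) = 4.472e+04 rad/s.
Step 3 — f₀ = ω₀/(2π) = 7118 Hz.
Step 4 — Series Q: Q = ω₀L/R = 4.472e+04·0.005/14.4 = 15.53.
Step 5 — 3dB bandwidth: Δω = ω₀/Q = 2880 rad/s; BW = Δω/(2π) = 458.4 Hz.

(a) f₀ = 7118 Hz  (b) Q = 15.53  (c) BW = 458.4 Hz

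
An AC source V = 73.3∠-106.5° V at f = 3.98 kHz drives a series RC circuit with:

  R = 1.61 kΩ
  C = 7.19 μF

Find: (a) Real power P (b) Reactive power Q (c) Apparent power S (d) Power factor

Step 1 — Angular frequency: ω = 2π·f = 2π·3980 = 2.501e+04 rad/s.
Step 2 — Component impedances:
  R: Z = R = 1610 Ω
  C: Z = 1/(jωC) = -j/(ω·C) = 0 - j5.562 Ω
Step 3 — Series combination: Z_total = R + C = 1610 - j5.562 Ω = 1610∠-0.2° Ω.
Step 4 — Source phasor: V = 73.3∠-106.5° V = -20.82 - j70.28 V.
Step 5 — Current: I = V / Z = -0.01278 - j0.0437 A = 0.04553∠-106.3° A.
Step 6 — Complex power: S = V·I* = 3.337 - j0.01153 VA.
Step 7 — Real power: P = Re(S) = 3.337 W.
Step 8 — Reactive power: Q = Im(S) = -0.01153 VAR.
Step 9 — Apparent power: |S| = 3.337 VA.
Step 10 — Power factor: PF = P/|S| = 1 (leading).

(a) P = 3.337 W  (b) Q = -0.01153 VAR  (c) S = 3.337 VA  (d) PF = 1 (leading)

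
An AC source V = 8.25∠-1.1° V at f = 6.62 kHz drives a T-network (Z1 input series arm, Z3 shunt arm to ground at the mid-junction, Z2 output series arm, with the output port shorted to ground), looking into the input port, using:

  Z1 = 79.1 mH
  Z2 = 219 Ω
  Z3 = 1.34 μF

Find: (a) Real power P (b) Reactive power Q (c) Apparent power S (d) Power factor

Step 1 — Angular frequency: ω = 2π·f = 2π·6620 = 4.159e+04 rad/s.
Step 2 — Component impedances:
  Z1: Z = jωL = j·4.159e+04·0.0791 = 0 + j3290 Ω
  Z2: Z = R = 219 Ω
  Z3: Z = 1/(jωC) = -j/(ω·C) = 0 - j17.94 Ω
Step 3 — With the output port shorted to ground, the output series arm Z2 runs from the junction to ground; the shunt arm Z3 also runs from the junction to ground. They appear in parallel: Z3 || Z2 = 1.46 - j17.82 Ω.
Step 4 — Series with input arm Z1: Z_in = Z1 + (Z3 || Z2) = 1.46 + j3272 Ω = 3272∠90.0° Ω.
Step 5 — Source phasor: V = 8.25∠-1.1° V = 8.248 - j0.1584 V.
Step 6 — Current: I = V / Z = -4.727e-05 - j0.002521 A = 0.002521∠-91.1° A.
Step 7 — Complex power: S = V·I* = 9.28e-06 + j0.0208 VA.
Step 8 — Real power: P = Re(S) = 9.28e-06 W.
Step 9 — Reactive power: Q = Im(S) = 0.0208 VAR.
Step 10 — Apparent power: |S| = 0.0208 VA.
Step 11 — Power factor: PF = P/|S| = 0.0004462 (lagging).

(a) P = 9.28e-06 W  (b) Q = 0.0208 VAR  (c) S = 0.0208 VA  (d) PF = 0.0004462 (lagging)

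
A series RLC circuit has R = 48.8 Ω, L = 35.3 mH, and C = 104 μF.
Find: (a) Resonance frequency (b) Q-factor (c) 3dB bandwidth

Step 1 — Resonance: ω₀ = 1/√(LC) = 1/√(0.0353·0.000104) = 521.9 rad/s.
Step 2 — f₀ = ω₀/(2π) = 83.06 Hz.
Step 3 — Series Q: Q = ω₀L/R = 521.9·0.0353/48.8 = 0.3775.
Step 4 — Bandwidth: Δω = ω₀/Q = 1382 rad/s; BW = Δω/(2π) = 220 Hz.

(a) f₀ = 83.06 Hz  (b) Q = 0.3775  (c) BW = 220 Hz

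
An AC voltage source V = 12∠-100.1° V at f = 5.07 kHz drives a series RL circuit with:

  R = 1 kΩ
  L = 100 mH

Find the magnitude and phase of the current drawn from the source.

Step 1 — Angular frequency: ω = 2π·f = 2π·5070 = 3.186e+04 rad/s.
Step 2 — Component impedances:
  R: Z = R = 1000 Ω
  L: Z = jωL = j·3.186e+04·0.1 = 0 + j3186 Ω
Step 3 — Series combination: Z_total = R + L = 1000 + j3186 Ω = 3339∠72.6° Ω.
Step 4 — Source phasor: V = 12∠-100.1° V = -2.104 - j11.81 V.
Step 5 — Ohm's law: I = V / Z_total = (-2.104 - j11.81) / (1000 + j3186) = -0.003565 - j0.0004584 A.
Step 6 — Convert to polar: |I| = 0.003594 A, ∠I = -172.7°.

I = 0.003594∠-172.7° A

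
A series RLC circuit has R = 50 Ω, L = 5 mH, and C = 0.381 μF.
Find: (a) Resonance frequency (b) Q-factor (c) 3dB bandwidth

Step 1 — Resonance: ω₀ = 1/√(LC) = 1/√(0.005·3.81e-07) = 2.291e+04 rad/s.
Step 2 — f₀ = ω₀/(2π) = 3646 Hz.
Step 3 — Series Q: Q = ω₀L/R = 2.291e+04·0.005/50 = 2.291.
Step 4 — Bandwidth: Δω = ω₀/Q = 1e+04 rad/s; BW = Δω/(2π) = 1592 Hz.

(a) f₀ = 3646 Hz  (b) Q = 2.291  (c) BW = 1592 Hz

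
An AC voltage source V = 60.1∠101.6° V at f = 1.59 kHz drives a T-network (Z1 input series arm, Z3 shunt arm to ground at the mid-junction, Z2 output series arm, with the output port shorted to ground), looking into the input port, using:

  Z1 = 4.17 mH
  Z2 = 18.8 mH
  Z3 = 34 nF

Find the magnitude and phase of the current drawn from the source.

Step 1 — Angular frequency: ω = 2π·f = 2π·1590 = 9990 rad/s.
Step 2 — Component impedances:
  Z1: Z = jωL = j·9990·0.00417 = 0 + j41.66 Ω
  Z2: Z = jωL = j·9990·0.0188 = 0 + j187.8 Ω
  Z3: Z = 1/(jωC) = -j/(ω·C) = 0 - j2944 Ω
Step 3 — With the output port shorted to ground, the output series arm Z2 runs from the junction to ground; the shunt arm Z3 also runs from the junction to ground. They appear in parallel: Z3 || Z2 = 0 + j200.6 Ω.
Step 4 — Series with input arm Z1: Z_in = Z1 + (Z3 || Z2) = 0 + j242.3 Ω = 242.3∠90.0° Ω.
Step 5 — Source phasor: V = 60.1∠101.6° V = -12.08 + j58.87 V.
Step 6 — Ohm's law: I = V / Z_total = (-12.08 + j58.87) / (0 + j242.3) = 0.243 + j0.04988 A.
Step 7 — Convert to polar: |I| = 0.2481 A, ∠I = 11.6°.

I = 0.2481∠11.6° A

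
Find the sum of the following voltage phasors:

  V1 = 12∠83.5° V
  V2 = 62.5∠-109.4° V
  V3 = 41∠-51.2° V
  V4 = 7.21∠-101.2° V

Step 1 — Convert each phasor to rectangular form:
  V1 = 12·(cos(83.5°) + j·sin(83.5°)) = 1.358 + j11.92 V
  V2 = 62.5·(cos(-109.4°) + j·sin(-109.4°)) = -20.76 - j58.95 V
  V3 = 41·(cos(-51.2°) + j·sin(-51.2°)) = 25.69 - j31.95 V
  V4 = 7.21·(cos(-101.2°) + j·sin(-101.2°)) = -1.4 - j7.073 V
Step 2 — Sum components: V_total = 4.889 - j86.05 V.
Step 3 — Convert to polar: |V_total| = 86.19 V, ∠V_total = -86.7°.

V_total = 86.19∠-86.7° V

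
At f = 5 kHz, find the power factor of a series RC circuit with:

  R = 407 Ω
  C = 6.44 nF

Step 1 — Angular frequency: ω = 2π·f = 2π·5000 = 3.142e+04 rad/s.
Step 2 — Component impedances:
  R: Z = R = 407 Ω
  C: Z = 1/(jωC) = -j/(ω·C) = 0 - j4943 Ω
Step 3 — Series combination: Z_total = R + C = 407 - j4943 Ω = 4959∠-85.3° Ω.
Step 4 — Power factor: PF = cos(φ) = Re(Z)/|Z| = 407/4959 = 0.08207.
Step 5 — Type: Im(Z) = -4943 ⇒ leading (phase φ = -85.3°).

PF = 0.08207 (leading, φ = -85.3°)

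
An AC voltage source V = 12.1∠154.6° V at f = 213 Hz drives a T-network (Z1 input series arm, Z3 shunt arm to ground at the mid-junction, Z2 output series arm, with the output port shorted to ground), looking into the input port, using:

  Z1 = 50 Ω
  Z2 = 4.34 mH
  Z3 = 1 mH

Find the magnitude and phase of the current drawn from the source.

Step 1 — Angular frequency: ω = 2π·f = 2π·213 = 1338 rad/s.
Step 2 — Component impedances:
  Z1: Z = R = 50 Ω
  Z2: Z = jωL = j·1338·0.00434 = 0 + j5.808 Ω
  Z3: Z = jωL = j·1338·0.001 = 0 + j1.338 Ω
Step 3 — With the output port shorted to ground, the output series arm Z2 runs from the junction to ground; the shunt arm Z3 also runs from the junction to ground. They appear in parallel: Z3 || Z2 = 0 + j1.088 Ω.
Step 4 — Series with input arm Z1: Z_in = Z1 + (Z3 || Z2) = 50 + j1.088 Ω = 50.01∠1.2° Ω.
Step 5 — Source phasor: V = 12.1∠154.6° V = -10.93 + j5.19 V.
Step 6 — Ohm's law: I = V / Z_total = (-10.93 + j5.19) / (50 + j1.088) = -0.2162 + j0.1085 A.
Step 7 — Convert to polar: |I| = 0.2419 A, ∠I = 153.4°.

I = 0.2419∠153.4° A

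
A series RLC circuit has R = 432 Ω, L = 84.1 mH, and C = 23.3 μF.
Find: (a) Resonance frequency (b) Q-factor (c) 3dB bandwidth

Step 1 — Resonance: ω₀ = 1/√(LC) = 1/√(0.0841·2.33e-05) = 714.4 rad/s.
Step 2 — f₀ = ω₀/(2π) = 113.7 Hz.
Step 3 — Series Q: Q = ω₀L/R = 714.4·0.0841/432 = 0.1391.
Step 4 — Bandwidth: Δω = ω₀/Q = 5137 rad/s; BW = Δω/(2π) = 817.5 Hz.

(a) f₀ = 113.7 Hz  (b) Q = 0.1391  (c) BW = 817.5 Hz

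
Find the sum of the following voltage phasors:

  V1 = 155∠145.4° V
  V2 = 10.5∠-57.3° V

Step 1 — Convert each phasor to rectangular form:
  V1 = 155·(cos(145.4°) + j·sin(145.4°)) = -127.6 + j88.02 V
  V2 = 10.5·(cos(-57.3°) + j·sin(-57.3°)) = 5.673 - j8.836 V
Step 2 — Sum components: V_total = -121.9 + j79.18 V.
Step 3 — Convert to polar: |V_total| = 145.4 V, ∠V_total = 147.0°.

V_total = 145.4∠147.0° V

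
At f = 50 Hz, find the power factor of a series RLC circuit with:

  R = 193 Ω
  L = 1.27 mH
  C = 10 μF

Step 1 — Angular frequency: ω = 2π·f = 2π·50 = 314.2 rad/s.
Step 2 — Component impedances:
  R: Z = R = 193 Ω
  L: Z = jωL = j·314.2·0.00127 = 0 + j0.399 Ω
  C: Z = 1/(jωC) = -j/(ω·C) = 0 - j318.3 Ω
Step 3 — Series combination: Z_total = R + L + C = 193 - j317.9 Ω = 371.9∠-58.7° Ω.
Step 4 — Power factor: PF = cos(φ) = Re(Z)/|Z| = 193/371.91 = 0.5189.
Step 5 — Type: Im(Z) = -317.9 ⇒ leading (phase φ = -58.7°).

PF = 0.5189 (leading, φ = -58.7°)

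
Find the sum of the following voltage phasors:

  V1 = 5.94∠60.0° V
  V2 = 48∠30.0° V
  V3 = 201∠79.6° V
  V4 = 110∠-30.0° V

Step 1 — Convert each phasor to rectangular form:
  V1 = 5.94·(cos(60.0°) + j·sin(60.0°)) = 2.97 + j5.144 V
  V2 = 48·(cos(30.0°) + j·sin(30.0°)) = 41.57 + j24 V
  V3 = 201·(cos(79.6°) + j·sin(79.6°)) = 36.28 + j197.7 V
  V4 = 110·(cos(-30.0°) + j·sin(-30.0°)) = 95.26 - j55 V
Step 2 — Sum components: V_total = 176.1 + j171.8 V.
Step 3 — Convert to polar: |V_total| = 246 V, ∠V_total = 44.3°.

V_total = 246∠44.3° V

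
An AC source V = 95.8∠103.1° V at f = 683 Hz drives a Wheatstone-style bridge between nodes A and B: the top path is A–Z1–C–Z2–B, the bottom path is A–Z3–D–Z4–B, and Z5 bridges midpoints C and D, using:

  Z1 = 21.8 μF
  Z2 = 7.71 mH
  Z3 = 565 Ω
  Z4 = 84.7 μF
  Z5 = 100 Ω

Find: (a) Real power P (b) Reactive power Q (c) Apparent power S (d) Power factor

Step 1 — Angular frequency: ω = 2π·f = 2π·683 = 4291 rad/s.
Step 2 — Component impedances:
  Z1: Z = 1/(jωC) = -j/(ω·C) = 0 - j10.69 Ω
  Z2: Z = jωL = j·4291·0.00771 = 0 + j33.09 Ω
  Z3: Z = R = 565 Ω
  Z4: Z = 1/(jωC) = -j/(ω·C) = 0 - j2.751 Ω
  Z5: Z = R = 100 Ω
Step 3 — Bridge requires nodal analysis (the Z5 bridge couples midpoints C and D, so the two paths cannot be reduced to a simple series/parallel combination). Setting node B to ground and injecting 1 A at node A, the 3-node admittance system at A, C, D solves to V_A = Z_AB = 10.53 + j18.71 Ω = 21.47∠60.6° Ω.
Step 4 — Source phasor: V = 95.8∠103.1° V = -21.71 + j93.31 V.
Step 5 — Current: I = V / Z = 3.291 + j3.012 A = 4.462∠42.5° A.
Step 6 — Complex power: S = V·I* = 209.6 + j372.5 VA.
Step 7 — Real power: P = Re(S) = 209.6 W.
Step 8 — Reactive power: Q = Im(S) = 372.5 VAR.
Step 9 — Apparent power: |S| = 427.4 VA.
Step 10 — Power factor: PF = P/|S| = 0.4904 (lagging).

(a) P = 209.6 W  (b) Q = 372.5 VAR  (c) S = 427.4 VA  (d) PF = 0.4904 (lagging)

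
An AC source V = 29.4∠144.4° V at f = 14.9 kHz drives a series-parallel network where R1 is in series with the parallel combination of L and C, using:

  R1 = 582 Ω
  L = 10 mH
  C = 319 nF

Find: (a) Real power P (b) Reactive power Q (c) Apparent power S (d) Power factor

Step 1 — Angular frequency: ω = 2π·f = 2π·1.49e+04 = 9.362e+04 rad/s.
Step 2 — Component impedances:
  R1: Z = R = 582 Ω
  L: Z = jωL = j·9.362e+04·0.01 = 0 + j936.2 Ω
  C: Z = 1/(jωC) = -j/(ω·C) = 0 - j33.48 Ω
Step 3 — Parallel branch: L || C = 1/(1/L + 1/C) = 0 - j34.73 Ω.
Step 4 — Series with R1: Z_total = R1 + (L || C) = 582 - j34.73 Ω = 583∠-3.4° Ω.
Step 5 — Source phasor: V = 29.4∠144.4° V = -23.91 + j17.11 V.
Step 6 — Current: I = V / Z = -0.04268 + j0.02686 A = 0.05043∠147.8° A.
Step 7 — Complex power: S = V·I* = 1.48 - j0.0883 VA.
Step 8 — Real power: P = Re(S) = 1.48 W.
Step 9 — Reactive power: Q = Im(S) = -0.0883 VAR.
Step 10 — Apparent power: |S| = 1.483 VA.
Step 11 — Power factor: PF = P/|S| = 0.9982 (leading).

(a) P = 1.48 W  (b) Q = -0.0883 VAR  (c) S = 1.483 VA  (d) PF = 0.9982 (leading)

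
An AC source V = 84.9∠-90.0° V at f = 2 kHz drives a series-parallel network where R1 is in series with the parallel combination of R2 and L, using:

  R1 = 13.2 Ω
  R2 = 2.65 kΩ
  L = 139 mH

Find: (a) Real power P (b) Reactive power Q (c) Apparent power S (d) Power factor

Step 1 — Angular frequency: ω = 2π·f = 2π·2000 = 1.257e+04 rad/s.
Step 2 — Component impedances:
  R1: Z = R = 13.2 Ω
  R2: Z = R = 2650 Ω
  L: Z = jωL = j·1.257e+04·0.139 = 0 + j1747 Ω
Step 3 — Parallel branch: R2 || L = 1/(1/R2 + 1/L) = 802.6 + j1218 Ω.
Step 4 — Series with R1: Z_total = R1 + (R2 || L) = 815.8 + j1218 Ω = 1466∠56.2° Ω.
Step 5 — Source phasor: V = 84.9∠-90.0° V = 0 - j84.9 V.
Step 6 — Current: I = V / Z = -0.04812 - j0.03224 A = 0.05792∠-146.2° A.
Step 7 — Complex power: S = V·I* = 2.737 + j4.086 VA.
Step 8 — Real power: P = Re(S) = 2.737 W.
Step 9 — Reactive power: Q = Im(S) = 4.086 VAR.
Step 10 — Apparent power: |S| = 4.918 VA.
Step 11 — Power factor: PF = P/|S| = 0.5566 (lagging).

(a) P = 2.737 W  (b) Q = 4.086 VAR  (c) S = 4.918 VA  (d) PF = 0.5566 (lagging)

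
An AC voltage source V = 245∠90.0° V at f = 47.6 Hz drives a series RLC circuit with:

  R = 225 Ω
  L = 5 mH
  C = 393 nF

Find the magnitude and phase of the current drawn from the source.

Step 1 — Angular frequency: ω = 2π·f = 2π·47.6 = 299.1 rad/s.
Step 2 — Component impedances:
  R: Z = R = 225 Ω
  L: Z = jωL = j·299.1·0.005 = 0 + j1.495 Ω
  C: Z = 1/(jωC) = -j/(ω·C) = 0 - j8508 Ω
Step 3 — Series combination: Z_total = R + L + C = 225 - j8506 Ω = 8509∠-88.5° Ω.
Step 4 — Source phasor: V = 245∠90.0° V = 0 + j245 V.
Step 5 — Ohm's law: I = V / Z_total = (0 + j245) / (225 - j8506) = -0.02878 + j0.0007613 A.
Step 6 — Convert to polar: |I| = 0.02879 A, ∠I = 178.5°.

I = 0.02879∠178.5° A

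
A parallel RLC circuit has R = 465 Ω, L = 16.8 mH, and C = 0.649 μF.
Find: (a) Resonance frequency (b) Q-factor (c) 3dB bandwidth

Step 1 — Resonance: ω₀ = 1/√(LC) = 1/√(0.0168·6.49e-07) = 9577 rad/s.
Step 2 — f₀ = ω₀/(2π) = 1524 Hz.
Step 3 — Parallel Q: Q = R/(ω₀L) = 465/(9577·0.0168) = 2.89.
Step 4 — Bandwidth: Δω = ω₀/Q = 3314 rad/s; BW = Δω/(2π) = 527.4 Hz.

(a) f₀ = 1524 Hz  (b) Q = 2.89  (c) BW = 527.4 Hz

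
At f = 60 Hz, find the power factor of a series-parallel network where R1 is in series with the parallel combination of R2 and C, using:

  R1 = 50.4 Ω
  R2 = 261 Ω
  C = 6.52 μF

Step 1 — Angular frequency: ω = 2π·f = 2π·60 = 377 rad/s.
Step 2 — Component impedances:
  R1: Z = R = 50.4 Ω
  R2: Z = R = 261 Ω
  C: Z = 1/(jωC) = -j/(ω·C) = 0 - j406.8 Ω
Step 3 — Parallel branch: R2 || C = 1/(1/R2 + 1/C) = 184.9 - j118.6 Ω.
Step 4 — Series with R1: Z_total = R1 + (R2 || C) = 235.3 - j118.6 Ω = 263.5∠-26.8° Ω.
Step 5 — Power factor: PF = cos(φ) = Re(Z)/|Z| = 235.3/263.5 = 0.893.
Step 6 — Type: Im(Z) = -118.6 ⇒ leading (phase φ = -26.8°).

PF = 0.893 (leading, φ = -26.8°)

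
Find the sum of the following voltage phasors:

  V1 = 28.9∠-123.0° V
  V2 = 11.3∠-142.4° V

Step 1 — Convert each phasor to rectangular form:
  V1 = 28.9·(cos(-123.0°) + j·sin(-123.0°)) = -15.74 - j24.24 V
  V2 = 11.3·(cos(-142.4°) + j·sin(-142.4°)) = -8.953 - j6.895 V
Step 2 — Sum components: V_total = -24.69 - j31.13 V.
Step 3 — Convert to polar: |V_total| = 39.74 V, ∠V_total = -128.4°.

V_total = 39.74∠-128.4° V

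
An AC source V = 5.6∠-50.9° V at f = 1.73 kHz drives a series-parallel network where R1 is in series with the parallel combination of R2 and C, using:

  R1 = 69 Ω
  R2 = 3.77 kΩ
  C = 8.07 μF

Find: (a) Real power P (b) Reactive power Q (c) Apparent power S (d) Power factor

Step 1 — Angular frequency: ω = 2π·f = 2π·1730 = 1.087e+04 rad/s.
Step 2 — Component impedances:
  R1: Z = R = 69 Ω
  R2: Z = R = 3770 Ω
  C: Z = 1/(jωC) = -j/(ω·C) = 0 - j11.4 Ω
Step 3 — Parallel branch: R2 || C = 1/(1/R2 + 1/C) = 0.03447 - j11.4 Ω.
Step 4 — Series with R1: Z_total = R1 + (R2 || C) = 69.03 - j11.4 Ω = 69.97∠-9.4° Ω.
Step 5 — Source phasor: V = 5.6∠-50.9° V = 3.532 - j4.346 V.
Step 6 — Current: I = V / Z = 0.05992 - j0.05306 A = 0.08004∠-41.5° A.
Step 7 — Complex power: S = V·I* = 0.4422 - j0.07302 VA.
Step 8 — Real power: P = Re(S) = 0.4422 W.
Step 9 — Reactive power: Q = Im(S) = -0.07302 VAR.
Step 10 — Apparent power: |S| = 0.4482 VA.
Step 11 — Power factor: PF = P/|S| = 0.9866 (leading).

(a) P = 0.4422 W  (b) Q = -0.07302 VAR  (c) S = 0.4482 VA  (d) PF = 0.9866 (leading)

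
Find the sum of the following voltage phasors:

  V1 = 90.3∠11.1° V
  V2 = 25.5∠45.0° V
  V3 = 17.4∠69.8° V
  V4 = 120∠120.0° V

Step 1 — Convert each phasor to rectangular form:
  V1 = 90.3·(cos(11.1°) + j·sin(11.1°)) = 88.61 + j17.38 V
  V2 = 25.5·(cos(45.0°) + j·sin(45.0°)) = 18.03 + j18.03 V
  V3 = 17.4·(cos(69.8°) + j·sin(69.8°)) = 6.008 + j16.33 V
  V4 = 120·(cos(120.0°) + j·sin(120.0°)) = -60 + j103.9 V
Step 2 — Sum components: V_total = 52.65 + j155.7 V.
Step 3 — Convert to polar: |V_total| = 164.3 V, ∠V_total = 71.3°.

V_total = 164.3∠71.3° V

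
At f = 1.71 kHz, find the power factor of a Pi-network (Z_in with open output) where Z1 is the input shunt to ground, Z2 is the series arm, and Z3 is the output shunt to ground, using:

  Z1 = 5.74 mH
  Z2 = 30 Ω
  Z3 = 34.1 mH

Step 1 — Angular frequency: ω = 2π·f = 2π·1710 = 1.074e+04 rad/s.
Step 2 — Component impedances:
  Z1: Z = jωL = j·1.074e+04·0.00574 = 0 + j61.67 Ω
  Z2: Z = R = 30 Ω
  Z3: Z = jωL = j·1.074e+04·0.0341 = 0 + j366.4 Ω
Step 3 — With open output, the series arm Z2 and the output shunt Z3 appear in series to ground: Z2 + Z3 = 30 + j366.4 Ω.
Step 4 — Parallel with input shunt Z1: Z_in = Z1 || (Z2 + Z3) = 0.6197 + j52.83 Ω = 52.83∠89.3° Ω.
Step 5 — Power factor: PF = cos(φ) = Re(Z)/|Z| = 0.6197/52.83 = 0.01173.
Step 6 — Type: Im(Z) = 52.83 ⇒ lagging (phase φ = 89.3°).

PF = 0.01173 (lagging, φ = 89.3°)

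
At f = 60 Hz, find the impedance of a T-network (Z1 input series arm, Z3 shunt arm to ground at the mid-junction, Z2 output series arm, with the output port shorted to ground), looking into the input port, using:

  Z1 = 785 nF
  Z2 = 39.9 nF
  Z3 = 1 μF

Step 1 — Angular frequency: ω = 2π·f = 2π·60 = 377 rad/s.
Step 2 — Component impedances:
  Z1: Z = 1/(jωC) = -j/(ω·C) = 0 - j3379 Ω
  Z2: Z = 1/(jωC) = -j/(ω·C) = 0 - j6.648e+04 Ω
  Z3: Z = 1/(jωC) = -j/(ω·C) = 0 - j2653 Ω
Step 3 — With the output port shorted to ground, the output series arm Z2 runs from the junction to ground; the shunt arm Z3 also runs from the junction to ground. They appear in parallel: Z3 || Z2 = 0 - j2551 Ω.
Step 4 — Series with input arm Z1: Z_in = Z1 + (Z3 || Z2) = 0 - j5930 Ω = 5930∠-90.0° Ω.

Z = 0 - j5930 Ω = 5930∠-90.0° Ω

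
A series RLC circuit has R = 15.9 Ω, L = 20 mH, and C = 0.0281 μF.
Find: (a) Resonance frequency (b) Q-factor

Step 1 — Resonance condition Im(Z)=0 gives ω₀ = 1/√(LC).
Step 2 — ω₀ = 1/√(0.02·2.81e-08) = 4.218e+04 rad/s.
Step 3 — f₀ = ω₀/(2π) = 6714 Hz.
Step 4 — Series Q: Q = ω₀L/R = 4.218e+04·0.02/15.9 = 53.06.

(a) f₀ = 6714 Hz  (b) Q = 53.06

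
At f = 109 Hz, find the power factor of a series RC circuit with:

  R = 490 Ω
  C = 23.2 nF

Step 1 — Angular frequency: ω = 2π·f = 2π·109 = 684.9 rad/s.
Step 2 — Component impedances:
  R: Z = R = 490 Ω
  C: Z = 1/(jωC) = -j/(ω·C) = 0 - j6.294e+04 Ω
Step 3 — Series combination: Z_total = R + C = 490 - j6.294e+04 Ω = 6.294e+04∠-89.6° Ω.
Step 4 — Power factor: PF = cos(φ) = Re(Z)/|Z| = 490/6.294e+04 = 0.007785.
Step 5 — Type: Im(Z) = -6.294e+04 ⇒ leading (phase φ = -89.6°).

PF = 0.007785 (leading, φ = -89.6°)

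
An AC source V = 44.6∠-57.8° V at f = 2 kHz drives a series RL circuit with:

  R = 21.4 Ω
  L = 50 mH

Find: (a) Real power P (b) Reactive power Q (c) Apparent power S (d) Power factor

Step 1 — Angular frequency: ω = 2π·f = 2π·2000 = 1.257e+04 rad/s.
Step 2 — Component impedances:
  R: Z = R = 21.4 Ω
  L: Z = jωL = j·1.257e+04·0.05 = 0 + j628.3 Ω
Step 3 — Series combination: Z_total = R + L = 21.4 + j628.3 Ω = 628.7∠88.0° Ω.
Step 4 — Source phasor: V = 44.6∠-57.8° V = 23.77 - j37.74 V.
Step 5 — Current: I = V / Z = -0.05871 - j0.03982 A = 0.07094∠-145.8° A.
Step 6 — Complex power: S = V·I* = 0.1077 + j3.162 VA.
Step 7 — Real power: P = Re(S) = 0.1077 W.
Step 8 — Reactive power: Q = Im(S) = 3.162 VAR.
Step 9 — Apparent power: |S| = 3.164 VA.
Step 10 — Power factor: PF = P/|S| = 0.03404 (lagging).

(a) P = 0.1077 W  (b) Q = 3.162 VAR  (c) S = 3.164 VA  (d) PF = 0.03404 (lagging)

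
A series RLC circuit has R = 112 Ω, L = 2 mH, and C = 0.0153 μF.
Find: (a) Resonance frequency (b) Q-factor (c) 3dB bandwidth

Step 1 — Resonance: ω₀ = 1/√(LC) = 1/√(0.002·1.53e-08) = 1.808e+05 rad/s.
Step 2 — f₀ = ω₀/(2π) = 2.877e+04 Hz.
Step 3 — Series Q: Q = ω₀L/R = 1.808e+05·0.002/112 = 3.228.
Step 4 — Bandwidth: Δω = ω₀/Q = 5.6e+04 rad/s; BW = Δω/(2π) = 8913 Hz.

(a) f₀ = 2.877e+04 Hz  (b) Q = 3.228  (c) BW = 8913 Hz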